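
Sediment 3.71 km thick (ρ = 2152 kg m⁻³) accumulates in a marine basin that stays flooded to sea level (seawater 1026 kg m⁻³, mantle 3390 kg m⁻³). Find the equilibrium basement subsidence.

Submarine loading: the sediment displaces seawater, and the subsidence is in turn flooded, so s (ρ_m − ρ_w) = t (ρ_sed − ρ_w).
s = 3.71 km × (2152 − 1026) / (3390 − 1026) = 1.77 km.

1.77 km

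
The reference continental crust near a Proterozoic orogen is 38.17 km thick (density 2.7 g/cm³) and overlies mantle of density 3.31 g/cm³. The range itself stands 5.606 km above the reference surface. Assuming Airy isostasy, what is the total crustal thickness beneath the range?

Root depth r = h ρ_c / (ρ_m − ρ_c) = 5.606 km × 2.7 / 0.61 = 24.81 km.
Total thickness = T + h + r = 38.17 km + 5.606 km + 24.81 km = 68.6 km.

68.6 km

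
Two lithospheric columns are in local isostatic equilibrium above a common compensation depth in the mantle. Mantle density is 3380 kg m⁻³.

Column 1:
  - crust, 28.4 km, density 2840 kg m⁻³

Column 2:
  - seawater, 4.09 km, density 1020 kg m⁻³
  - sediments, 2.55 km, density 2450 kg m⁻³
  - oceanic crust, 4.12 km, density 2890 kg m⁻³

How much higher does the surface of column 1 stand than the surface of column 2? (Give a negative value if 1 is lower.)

For any compensation level in the mantle, the mantle terms cancel and isostasy reduces to e = (Σt_1 − Σt_2) − (Σ(ρt)_1 − Σ(ρt)_2) / ρ_m.
Σt_1 = 28.4 km; Σt_2 = 10.76 km; Σ(ρt)_1 = 80656; Σ(ρt)_2 = 22326.1 (in km·kg m⁻³).
e = (28.4 − 10.76) − (80656 − 22326.1) / 3380 = 0.383 km.

0.383 km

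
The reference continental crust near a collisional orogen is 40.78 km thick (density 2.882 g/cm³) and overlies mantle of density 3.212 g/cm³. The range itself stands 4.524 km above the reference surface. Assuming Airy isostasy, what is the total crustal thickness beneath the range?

Root depth r = h ρ_c / (ρ_m − ρ_c) = 4.524 km × 2.882 / 0.33 = 39.51 km.
Total thickness = T + h + r = 40.78 km + 4.524 km + 39.51 km = 84.8 km.

84.8 km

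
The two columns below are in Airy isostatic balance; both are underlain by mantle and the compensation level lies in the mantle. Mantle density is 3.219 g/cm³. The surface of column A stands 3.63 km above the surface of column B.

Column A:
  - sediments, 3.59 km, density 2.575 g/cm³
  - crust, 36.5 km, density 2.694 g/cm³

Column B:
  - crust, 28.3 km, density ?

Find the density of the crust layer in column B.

2.87 g/cm³

Take the compensation level at the base of the deeper column (depth z_c below the surface of column A) and equate Σ ρ_i t_i down to z_c; mantle fills any gap and the z_c terms cancel.
Column A: 3.59×2.575 + 36.5×2.694 + (z_c − 40.09)×3.219
Column B: 3.63×0 + 28.3×ρ + (z_c − 3.63 − 28.3)×3.219
The z_c×3.219 term appears on both sides and cancels. Collect the known terms of each column as K = Σ(ρt)_known − 3.219 × (depth of known layers): K_A = 107.57525 − 3.219×40.09 = −21.47446; K_B = 0 − 3.219×(3.63 + 28.3) = −102.78267.
Balance: K_A = K_B + 28.3×ρ, so ρ = (K_A − K_B)/28.3 = 81.3082/28.3 = 2.87 g/cm³.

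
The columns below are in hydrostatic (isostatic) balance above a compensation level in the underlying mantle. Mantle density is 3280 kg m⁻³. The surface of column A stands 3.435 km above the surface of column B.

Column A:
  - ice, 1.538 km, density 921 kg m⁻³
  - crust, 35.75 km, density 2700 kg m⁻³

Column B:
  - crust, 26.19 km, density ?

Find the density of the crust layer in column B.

Take the compensation level at the base of the deeper column (depth z_c below the surface of column A) and equate Σ ρ_i t_i down to z_c; mantle fills any gap and the z_c terms cancel.
Column A: 1.538×921 + 35.75×2700 + (z_c − 37.288)×3280
Column B: 3.435×0 + 26.19×ρ + (z_c − 3.435 − 26.19)×3280
The z_c×3280 term appears on both sides and cancels. Collect the known terms of each column as K = Σ(ρt)_known − 3280 × (depth of known layers): K_A = 97941.498 − 3280×37.288 = −24363.142; K_B = 0 − 3280×(3.435 + 26.19) = −97170.
Balance: K_A = K_B + 26.19×ρ, so ρ = (K_A − K_B)/26.19 = 72806.9/26.19 = 2780 kg m⁻³.

2780 kg m⁻³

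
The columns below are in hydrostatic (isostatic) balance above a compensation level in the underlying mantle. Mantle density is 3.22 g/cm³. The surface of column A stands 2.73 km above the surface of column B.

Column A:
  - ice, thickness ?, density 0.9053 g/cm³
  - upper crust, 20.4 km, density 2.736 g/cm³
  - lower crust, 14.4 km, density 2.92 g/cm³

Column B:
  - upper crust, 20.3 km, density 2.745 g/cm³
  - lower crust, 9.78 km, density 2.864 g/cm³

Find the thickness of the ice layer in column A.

3.34 km

Take the compensation level at the base of the deeper column (depth z_c below the surface of column A) and equate Σ ρ_i t_i down to z_c; mantle fills any gap and the z_c terms cancel.
Column A: x×0.9053 + 20.4×2.736 + 14.4×2.92 + (z_c − 34.8 − x)×3.22
Column B: 2.73×0 + 20.3×2.745 + 9.78×2.864 + (z_c − 2.73 − 30.08)×3.22
The z_c×3.22 term appears on both sides and cancels. Collect the known terms of each column as K = Σ(ρt)_known − 3.22 × (depth of known layers): K_A = 97.8624 − 3.22×34.8 = −14.1936; K_B = 83.73342 − 3.22×(2.73 + 30.08) = −21.91478.
Balance: K_A − x×(3.22 − 0.9053) = K_B, so x = (K_A − K_B)/(3.22 − 0.9053) = 7.72118/2.3147 = 3.34 km.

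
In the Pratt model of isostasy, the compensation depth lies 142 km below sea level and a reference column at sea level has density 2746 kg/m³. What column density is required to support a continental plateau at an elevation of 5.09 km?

2650 kg/m³

Pratt balance: ρ_ref D = ρ (D + h).
ρ = ρ_ref D/(D + h) = 2746 × 142 km/(142 km + 5.09 km) = 2650 kg/m³.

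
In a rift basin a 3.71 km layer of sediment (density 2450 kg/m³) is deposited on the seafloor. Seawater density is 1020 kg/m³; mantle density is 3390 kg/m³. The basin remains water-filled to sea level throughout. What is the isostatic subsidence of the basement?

Submarine loading: the sediment displaces seawater, and the subsidence is in turn flooded, so s (ρ_m − ρ_w) = t (ρ_sed − ρ_w).
s = 3.71 km × (2450 − 1020) / (3390 − 1020) = 2.24 km.

2.24 km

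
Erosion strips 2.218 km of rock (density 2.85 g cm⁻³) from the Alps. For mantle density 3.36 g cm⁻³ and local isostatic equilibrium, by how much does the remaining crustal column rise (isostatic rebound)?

1.88 km

Unloading: uplift u = e ρ_c/ρ_m = 2.218 km × 2.85/3.36 = 1.88 km.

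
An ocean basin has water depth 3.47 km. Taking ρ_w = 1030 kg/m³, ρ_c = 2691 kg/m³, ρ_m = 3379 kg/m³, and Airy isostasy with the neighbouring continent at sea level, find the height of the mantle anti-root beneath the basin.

8.38 km

In Airy isostatic equilibrium: replacing crust with seawater at the top is compensated by replacing crust with mantle at the base: d (ρ_c − ρ_w) = a (ρ_m − ρ_c).
a = d (ρ_c − ρ_w)/(ρ_m − ρ_c) = 3.47 km × 1661/688 = 8.38 km.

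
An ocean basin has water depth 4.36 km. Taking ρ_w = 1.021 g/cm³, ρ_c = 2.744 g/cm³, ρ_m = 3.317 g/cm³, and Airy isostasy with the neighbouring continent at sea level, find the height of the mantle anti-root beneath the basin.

13.1 km

By Archimedes' principle applied to the lithosphere: replacing crust with seawater at the top is compensated by replacing crust with mantle at the base: d (ρ_c − ρ_w) = a (ρ_m − ρ_c).
a = d (ρ_c − ρ_w)/(ρ_m − ρ_c) = 4.36 km × 1.723/0.573 = 13.1 km.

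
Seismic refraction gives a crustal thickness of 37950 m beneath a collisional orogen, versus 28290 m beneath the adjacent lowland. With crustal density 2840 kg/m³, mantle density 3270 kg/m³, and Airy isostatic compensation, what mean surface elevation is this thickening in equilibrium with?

Excess crust Δ = 37950 m − 28290 m = 9660 m, split between elevation h and root r with h + r = Δ.
Airy balance ρ_c h = (ρ_m − ρ_c) r gives r = h ρ_c/(ρ_m − ρ_c), so h (1 + ρ_c/(ρ_m − ρ_c)) = Δ, i.e. h = Δ (ρ_m − ρ_c)/ρ_m.
h = 9660 m × 430/3270 = 1270 m.

1270 m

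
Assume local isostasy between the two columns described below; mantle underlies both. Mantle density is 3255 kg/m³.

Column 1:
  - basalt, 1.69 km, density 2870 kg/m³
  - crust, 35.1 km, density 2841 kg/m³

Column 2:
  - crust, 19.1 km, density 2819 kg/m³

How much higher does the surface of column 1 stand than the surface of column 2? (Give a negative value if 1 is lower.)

2.11 km

For any compensation level in the mantle, the mantle terms cancel and isostasy reduces to e = (Σt_1 − Σt_2) − (Σ(ρt)_1 − Σ(ρt)_2) / ρ_m.
Σt_1 = 36.79 km; Σt_2 = 19.1 km; Σ(ρt)_1 = 104569.4; Σ(ρt)_2 = 53842.9 (in km·kg/m³).
e = (36.79 − 19.1) − (104569.4 − 53842.9) / 3255 = 2.11 km.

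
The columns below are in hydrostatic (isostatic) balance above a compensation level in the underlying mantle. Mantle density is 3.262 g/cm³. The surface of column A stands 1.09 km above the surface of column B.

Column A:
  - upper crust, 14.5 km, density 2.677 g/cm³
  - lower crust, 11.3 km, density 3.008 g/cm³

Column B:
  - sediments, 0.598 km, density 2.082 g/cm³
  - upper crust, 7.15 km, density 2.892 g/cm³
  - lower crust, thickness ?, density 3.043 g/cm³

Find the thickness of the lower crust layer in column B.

Take the compensation level at the base of the deeper column (depth z_c below the surface of column A) and equate Σ ρ_i t_i down to z_c; mantle fills any gap and the z_c terms cancel.
Column A: 14.5×2.677 + 11.3×3.008 + (z_c − 25.8)×3.262
Column B: 1.09×0 + 0.598×2.082 + 7.15×2.892 + x×3.043 + (z_c − 1.09 − 7.748 − x)×3.262
The z_c×3.262 term appears on both sides and cancels. Collect the known terms of each column as K = Σ(ρt)_known − 3.262 × (depth of known layers): K_A = 72.8069 − 3.262×25.8 = −11.3527; K_B = 21.922836 − 3.262×(1.09 + 7.748) = −6.90672.
Balance: K_A = K_B − x×(3.262 − 3.043), so x = (K_B − K_A)/(3.262 − 3.043) = 4.44598/0.219 = 20.3 km.

20.3 km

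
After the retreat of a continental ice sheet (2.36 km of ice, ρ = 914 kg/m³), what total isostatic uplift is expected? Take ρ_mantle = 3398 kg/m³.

Removing the load lets mantle flow back in; uplift u satisfies ρ_ice t = ρ_m u.
u = t ρ_ice/ρ_m = 2.36 km × 914/3398 = 0.635 km.

0.635 km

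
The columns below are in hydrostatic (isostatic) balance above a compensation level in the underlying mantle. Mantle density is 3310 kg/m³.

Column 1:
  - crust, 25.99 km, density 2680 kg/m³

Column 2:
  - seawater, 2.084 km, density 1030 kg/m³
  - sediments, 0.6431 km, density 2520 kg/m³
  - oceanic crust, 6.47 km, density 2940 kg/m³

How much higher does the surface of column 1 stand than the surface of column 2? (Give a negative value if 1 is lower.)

For any compensation level in the mantle, the mantle terms cancel and isostasy reduces to e = (Σt_1 − Σt_2) − (Σ(ρt)_1 − Σ(ρt)_2) / ρ_m.
Σt_1 = 25.99 km; Σt_2 = 9.1971 km; Σ(ρt)_1 = 69653.2; Σ(ρt)_2 = 22788.932 (in km·kg/m³).
e = (25.99 − 9.1971) − (69653.2 − 22788.932) / 3310 = 2.63 km.

2.63 km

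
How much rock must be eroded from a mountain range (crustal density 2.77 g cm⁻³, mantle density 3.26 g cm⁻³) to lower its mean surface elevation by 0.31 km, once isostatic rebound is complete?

Net drop Δ = e − u = e − e ρ_c/ρ_m = e (ρ_m − ρ_c)/ρ_m.
e = Δ ρ_m/(ρ_m − ρ_c) = 0.31 km × 3.26/0.49 = 2.06 km.

2.06 km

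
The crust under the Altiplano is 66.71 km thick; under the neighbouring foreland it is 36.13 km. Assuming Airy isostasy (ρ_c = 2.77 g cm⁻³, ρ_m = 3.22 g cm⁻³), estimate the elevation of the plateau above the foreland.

4.27 km

Excess crust Δ = 66.71 km − 36.13 km = 30.58 km, split between elevation h and root r with h + r = Δ.
Airy balance ρ_c h = (ρ_m − ρ_c) r gives r = h ρ_c/(ρ_m − ρ_c), so h (1 + ρ_c/(ρ_m − ρ_c)) = Δ, i.e. h = Δ (ρ_m − ρ_c)/ρ_m.
h = 30.58 km × 0.45/3.22 = 4.27 km.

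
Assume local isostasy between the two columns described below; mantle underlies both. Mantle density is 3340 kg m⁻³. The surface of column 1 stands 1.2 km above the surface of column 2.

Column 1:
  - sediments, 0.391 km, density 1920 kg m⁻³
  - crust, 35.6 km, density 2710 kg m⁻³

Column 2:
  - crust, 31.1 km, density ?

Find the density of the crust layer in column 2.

2730 kg m⁻³

Take the compensation level at the base of the deeper column (depth z_c below the surface of column 1) and equate Σ ρ_i t_i down to z_c; mantle fills any gap and the z_c terms cancel.
Column 1: 0.391×1920 + 35.6×2710 + (z_c − 35.991)×3340
Column 2: 1.2×0 + 31.1×ρ + (z_c − 1.2 − 31.1)×3340
The z_c×3340 term appears on both sides and cancels. Collect the known terms of each column as K = Σ(ρt)_known − 3340 × (depth of known layers): K_1 = 97226.72 − 3340×35.991 = −22983.22; K_2 = 0 − 3340×(1.2 + 31.1) = −107882.
Balance: K_1 = K_2 + 31.1×ρ, so ρ = (K_1 − K_2)/31.1 = 84898.8/31.1 = 2730 kg m⁻³.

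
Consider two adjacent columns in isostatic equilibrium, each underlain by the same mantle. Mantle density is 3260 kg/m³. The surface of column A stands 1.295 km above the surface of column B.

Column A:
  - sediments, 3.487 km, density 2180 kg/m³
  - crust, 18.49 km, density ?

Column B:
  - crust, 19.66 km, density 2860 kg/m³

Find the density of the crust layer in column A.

2810 kg/m³

Take the compensation level at the base of the deeper column (depth z_c below the surface of column A) and equate Σ ρ_i t_i down to z_c; mantle fills any gap and the z_c terms cancel.
Column A: 3.487×2180 + 18.49×ρ + (z_c − 21.977)×3260
Column B: 1.295×0 + 19.66×2860 + (z_c − 1.295 − 19.66)×3260
The z_c×3260 term appears on both sides and cancels. Collect the known terms of each column as K = Σ(ρt)_known − 3260 × (depth of known layers): K_A = 7601.66 − 3260×21.977 = −64043.36; K_B = 56227.6 − 3260×(1.295 + 19.66) = −12085.7.
Balance: K_A + 18.49×ρ = K_B, so ρ = (K_B − K_A)/18.49 = 51957.7/18.49 = 2810 kg/m³.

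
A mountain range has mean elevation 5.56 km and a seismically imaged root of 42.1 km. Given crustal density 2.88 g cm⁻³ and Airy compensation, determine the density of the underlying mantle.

Airy balance: ρ_c h = (ρ_m − ρ_c) r → ρ_m = ρ_c (1 + h/r).
ρ_m = 2.88 × (1 + 5.56 km/42.1 km) = 3.26 g cm⁻³.

3.26 g cm⁻³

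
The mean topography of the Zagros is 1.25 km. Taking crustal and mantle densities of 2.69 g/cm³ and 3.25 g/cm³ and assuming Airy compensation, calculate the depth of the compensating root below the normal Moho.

6 km

For local isostatic compensation: the weight of the topography is balanced by the buoyancy of the root, ρ_c h = (ρ_m − ρ_c) r.
r = h · ρ_c / (ρ_m − ρ_c) = 1.25 km × 2.69 / (3.25 − 2.69) = 6 km.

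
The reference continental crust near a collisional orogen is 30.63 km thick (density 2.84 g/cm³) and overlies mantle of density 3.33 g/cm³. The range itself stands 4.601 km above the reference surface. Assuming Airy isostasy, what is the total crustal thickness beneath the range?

61.9 km

Root depth r = h ρ_c / (ρ_m − ρ_c) = 4.601 km × 2.84 / 0.49 = 26.67 km.
Total thickness = T + h + r = 30.63 km + 4.601 km + 26.67 km = 61.9 km.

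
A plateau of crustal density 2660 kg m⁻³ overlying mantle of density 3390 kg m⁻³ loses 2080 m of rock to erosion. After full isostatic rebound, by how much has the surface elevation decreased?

448 m

Rebound u = e ρ_c/ρ_m = 2080 m × 2660/3390 = 1632 m.
Net surface drop = e − u = 2080 m − 1632 m = e (ρ_m − ρ_c)/ρ_m = 448 m.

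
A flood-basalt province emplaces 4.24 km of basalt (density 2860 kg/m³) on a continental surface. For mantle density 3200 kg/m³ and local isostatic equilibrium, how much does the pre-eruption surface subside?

3.79 km

Subaerial loading: s = t ρ_load / ρ_m.
s = 4.24 km × 2860/3200 = 3.79 km.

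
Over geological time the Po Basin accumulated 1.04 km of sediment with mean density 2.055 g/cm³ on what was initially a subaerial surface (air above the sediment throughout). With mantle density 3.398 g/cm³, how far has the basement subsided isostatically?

0.629 km

Subaerial load: s = t ρ_sed / ρ_m = 1.04 km × 2.055/3.398 = 0.629 km.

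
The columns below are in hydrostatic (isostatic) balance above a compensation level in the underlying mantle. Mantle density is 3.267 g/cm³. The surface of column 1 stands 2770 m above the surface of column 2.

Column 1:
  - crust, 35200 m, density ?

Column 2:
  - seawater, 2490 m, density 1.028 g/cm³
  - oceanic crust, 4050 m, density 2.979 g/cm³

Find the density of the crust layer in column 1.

2.82 g/cm³

Take the compensation level at the base of the deeper column (depth z_c below the surface of column 1) and equate Σ ρ_i t_i down to z_c; mantle fills any gap and the z_c terms cancel.
Column 1: 35200×ρ + (z_c − 35200)×3.267
Column 2: 2770×0 + 2490×1.028 + 4050×2.979 + (z_c − 2770 − 6540)×3.267
The z_c×3.267 term appears on both sides and cancels. Collect the known terms of each column as K = Σ(ρt)_known − 3.267 × (depth of known layers): K_1 = 0 − 3.267×35200 = −114998.4; K_2 = 14624.67 − 3.267×(2770 + 6540) = −15791.1.
Balance: K_1 + 35200×ρ = K_2, so ρ = (K_2 − K_1)/35200 = 99207.3/35200 = 2.82 g/cm³.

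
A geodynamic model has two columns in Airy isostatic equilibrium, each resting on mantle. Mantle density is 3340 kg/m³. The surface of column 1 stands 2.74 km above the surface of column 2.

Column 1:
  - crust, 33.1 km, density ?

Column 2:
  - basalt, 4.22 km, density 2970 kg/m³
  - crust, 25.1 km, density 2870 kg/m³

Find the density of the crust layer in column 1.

Take the compensation level at the base of the deeper column (depth z_c below the surface of column 1) and equate Σ ρ_i t_i down to z_c; mantle fills any gap and the z_c terms cancel.
Column 1: 33.1×ρ + (z_c − 33.1)×3340
Column 2: 2.74×0 + 4.22×2970 + 25.1×2870 + (z_c − 2.74 − 29.32)×3340
The z_c×3340 term appears on both sides and cancels. Collect the known terms of each column as K = Σ(ρt)_known − 3340 × (depth of known layers): K_1 = 0 − 3340×33.1 = −110554; K_2 = 84570.4 − 3340×(2.74 + 29.32) = −22510.
Balance: K_1 + 33.1×ρ = K_2, so ρ = (K_2 − K_1)/33.1 = 88044/33.1 = 2660 kg/m³.

2660 kg/m³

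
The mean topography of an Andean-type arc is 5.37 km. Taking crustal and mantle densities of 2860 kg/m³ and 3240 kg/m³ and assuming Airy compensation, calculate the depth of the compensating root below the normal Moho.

By Archimedes' principle applied to the lithosphere: the weight of the topography is balanced by the buoyancy of the root, ρ_c h = (ρ_m − ρ_c) r.
r = h · ρ_c / (ρ_m − ρ_c) = 5.37 km × 2860 / (3240 − 2860) = 40.4 km.

40.4 km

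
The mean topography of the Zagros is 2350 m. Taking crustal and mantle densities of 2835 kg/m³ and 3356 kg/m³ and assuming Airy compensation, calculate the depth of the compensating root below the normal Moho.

12800 m

For local isostatic compensation: the weight of the topography is balanced by the buoyancy of the root, ρ_c h = (ρ_m − ρ_c) r.
r = h · ρ_c / (ρ_m − ρ_c) = 2350 m × 2835 / (3356 − 2835) = 12800 m.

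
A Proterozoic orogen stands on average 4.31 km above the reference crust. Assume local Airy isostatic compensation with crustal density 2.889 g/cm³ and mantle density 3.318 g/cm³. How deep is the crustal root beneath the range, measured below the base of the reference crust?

Balancing pressure at the compensation depth: the weight of the topography is balanced by the buoyancy of the root, ρ_c h = (ρ_m − ρ_c) r.
r = h · ρ_c / (ρ_m − ρ_c) = 4.31 km × 2.889 / (3.318 − 2.889) = 29 km.

29 km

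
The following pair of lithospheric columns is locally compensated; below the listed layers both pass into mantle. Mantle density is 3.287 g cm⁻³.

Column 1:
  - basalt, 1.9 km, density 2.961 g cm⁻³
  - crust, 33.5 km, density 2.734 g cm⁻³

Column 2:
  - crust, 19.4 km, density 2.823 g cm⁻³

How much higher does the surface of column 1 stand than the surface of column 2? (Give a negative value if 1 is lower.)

3.09 km

For any compensation level in the mantle, the mantle terms cancel and isostasy reduces to e = (Σt_1 − Σt_2) − (Σ(ρt)_1 − Σ(ρt)_2) / ρ_m.
Σt_1 = 35.4 km; Σt_2 = 19.4 km; Σ(ρt)_1 = 97.2149; Σ(ρt)_2 = 54.7662 (in km·g cm⁻³).
e = (35.4 − 19.4) − (97.2149 − 54.7662) / 3.287 = 3.09 km.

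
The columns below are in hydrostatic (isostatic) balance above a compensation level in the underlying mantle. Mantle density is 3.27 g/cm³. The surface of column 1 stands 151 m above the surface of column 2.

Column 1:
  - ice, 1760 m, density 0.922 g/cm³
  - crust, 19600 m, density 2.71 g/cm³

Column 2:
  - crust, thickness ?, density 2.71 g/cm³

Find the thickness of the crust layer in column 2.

Take the compensation level at the base of the deeper column (depth z_c below the surface of column 1) and equate Σ ρ_i t_i down to z_c; mantle fills any gap and the z_c terms cancel.
Column 1: 1760×0.922 + 19600×2.71 + (z_c − 21360)×3.27
Column 2: 151×0 + x×2.71 + (z_c − 151 − 0 − x)×3.27
The z_c×3.27 term appears on both sides and cancels. Collect the known terms of each column as K = Σ(ρt)_known − 3.27 × (depth of known layers): K_1 = 54738.72 − 3.27×21360 = −15108.48; K_2 = 0 − 3.27×(151 + 0) = −493.77.
Balance: K_1 = K_2 − x×(3.27 − 2.71), so x = (K_2 − K_1)/(3.27 − 2.71) = 14614.7/0.56 = 26100 m.

26100 m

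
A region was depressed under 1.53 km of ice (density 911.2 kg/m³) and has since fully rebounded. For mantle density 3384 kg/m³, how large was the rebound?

Removing the load lets mantle flow back in; uplift u satisfies ρ_ice t = ρ_m u.
u = t ρ_ice/ρ_m = 1.53 km × 911.2/3384 = 0.412 km.

0.412 km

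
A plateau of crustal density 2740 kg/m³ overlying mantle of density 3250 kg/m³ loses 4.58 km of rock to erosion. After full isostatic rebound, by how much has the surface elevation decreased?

Rebound u = e ρ_c/ρ_m = 4.58 km × 2740/3250 = 3.861 km.
Net surface drop = e − u = 4.58 km − 3.861 km = e (ρ_m − ρ_c)/ρ_m = 0.719 km.

0.719 km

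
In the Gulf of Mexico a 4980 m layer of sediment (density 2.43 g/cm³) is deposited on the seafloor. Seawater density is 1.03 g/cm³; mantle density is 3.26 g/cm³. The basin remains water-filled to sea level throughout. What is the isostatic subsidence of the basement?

Submarine loading: the sediment displaces seawater, and the subsidence is in turn flooded, so s (ρ_m − ρ_w) = t (ρ_sed − ρ_w).
s = 4980 m × (2.43 − 1.03) / (3.26 − 1.03) = 3130 m.

3130 m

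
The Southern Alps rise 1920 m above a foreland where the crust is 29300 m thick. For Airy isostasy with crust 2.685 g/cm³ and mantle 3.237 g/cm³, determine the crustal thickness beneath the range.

40600 m

Root depth r = h ρ_c / (ρ_m − ρ_c) = 1920 m × 2.685 / 0.552 = 9339 m.
Total thickness = T + h + r = 29300 m + 1920 m + 9339 m = 40600 m.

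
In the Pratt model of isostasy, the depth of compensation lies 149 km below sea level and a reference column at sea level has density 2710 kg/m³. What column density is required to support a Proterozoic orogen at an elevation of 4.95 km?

Pratt balance: ρ_ref D = ρ (D + h).
ρ = ρ_ref D/(D + h) = 2710 × 149 km/(149 km + 4.95 km) = 2620 kg/m³.

2620 kg/m³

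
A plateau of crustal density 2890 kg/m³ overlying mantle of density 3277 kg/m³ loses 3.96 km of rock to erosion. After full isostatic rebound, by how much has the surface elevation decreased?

Rebound u = e ρ_c/ρ_m = 3.96 km × 2890/3277 = 3.492 km.
Net surface drop = e − u = 3.96 km − 3.492 km = e (ρ_m − ρ_c)/ρ_m = 0.468 km.

0.468 km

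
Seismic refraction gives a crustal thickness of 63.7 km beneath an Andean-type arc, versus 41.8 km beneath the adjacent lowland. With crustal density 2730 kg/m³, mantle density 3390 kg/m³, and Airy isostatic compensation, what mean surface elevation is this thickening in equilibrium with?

4.26 km

Excess crust Δ = 63.7 km − 41.8 km = 21.9 km, split between elevation h and root r with h + r = Δ.
Airy balance ρ_c h = (ρ_m − ρ_c) r gives r = h ρ_c/(ρ_m − ρ_c), so h (1 + ρ_c/(ρ_m − ρ_c)) = Δ, i.e. h = Δ (ρ_m − ρ_c)/ρ_m.
h = 21.9 km × 660/3390 = 4.26 km.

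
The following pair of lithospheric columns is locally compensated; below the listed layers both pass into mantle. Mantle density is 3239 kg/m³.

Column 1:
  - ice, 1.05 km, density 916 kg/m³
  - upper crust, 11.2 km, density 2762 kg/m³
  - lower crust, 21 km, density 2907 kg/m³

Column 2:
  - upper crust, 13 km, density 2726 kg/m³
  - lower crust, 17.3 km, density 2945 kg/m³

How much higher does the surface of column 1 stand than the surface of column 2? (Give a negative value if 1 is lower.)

0.926 km

For any compensation level in the mantle, the mantle terms cancel and isostasy reduces to e = (Σt_1 − Σt_2) − (Σ(ρt)_1 − Σ(ρt)_2) / ρ_m.
Σt_1 = 33.25 km; Σt_2 = 30.3 km; Σ(ρt)_1 = 92943.2; Σ(ρt)_2 = 86386.5 (in km·kg/m³).
e = (33.25 − 30.3) − (92943.2 − 86386.5) / 3239 = 0.926 km.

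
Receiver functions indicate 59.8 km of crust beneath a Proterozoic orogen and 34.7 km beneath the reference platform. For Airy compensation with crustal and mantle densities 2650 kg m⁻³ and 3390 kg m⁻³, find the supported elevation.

5.48 km

Excess crust Δ = 59.8 km − 34.7 km = 25.1 km, split between elevation h and root r with h + r = Δ.
Airy balance ρ_c h = (ρ_m − ρ_c) r gives r = h ρ_c/(ρ_m − ρ_c), so h (1 + ρ_c/(ρ_m − ρ_c)) = Δ, i.e. h = Δ (ρ_m − ρ_c)/ρ_m.
h = 25.1 km × 740/3390 = 5.48 km.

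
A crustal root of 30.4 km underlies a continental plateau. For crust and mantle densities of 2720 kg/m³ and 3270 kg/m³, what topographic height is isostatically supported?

Isostatic balance requires: ρ_c h = (ρ_m − ρ_c) r.
h = r (ρ_m − ρ_c) / ρ_c = 30.4 km × (3270 − 2720) / 2720 = 6.15 km.

6.15 km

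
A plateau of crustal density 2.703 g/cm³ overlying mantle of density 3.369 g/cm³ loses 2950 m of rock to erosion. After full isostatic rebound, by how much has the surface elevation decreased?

Rebound u = e ρ_c/ρ_m = 2950 m × 2.703/3.369 = 2367 m.
Net surface drop = e − u = 2950 m − 2367 m = e (ρ_m − ρ_c)/ρ_m = 583 m.

583 m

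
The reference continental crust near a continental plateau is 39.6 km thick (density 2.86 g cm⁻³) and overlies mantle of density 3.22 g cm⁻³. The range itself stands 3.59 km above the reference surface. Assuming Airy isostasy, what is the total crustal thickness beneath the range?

Root depth r = h ρ_c / (ρ_m − ρ_c) = 3.59 km × 2.86 / 0.36 = 28.52 km.
Total thickness = T + h + r = 39.6 km + 3.59 km + 28.52 km = 71.7 km.

71.7 km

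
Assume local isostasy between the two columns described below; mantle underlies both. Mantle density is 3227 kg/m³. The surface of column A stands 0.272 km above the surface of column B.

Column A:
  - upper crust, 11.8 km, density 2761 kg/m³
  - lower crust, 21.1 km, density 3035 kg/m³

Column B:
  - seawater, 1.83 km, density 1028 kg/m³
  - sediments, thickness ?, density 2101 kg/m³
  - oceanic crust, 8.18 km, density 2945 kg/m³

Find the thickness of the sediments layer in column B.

Take the compensation level at the base of the deeper column (depth z_c below the surface of column A) and equate Σ ρ_i t_i down to z_c; mantle fills any gap and the z_c terms cancel.
Column A: 11.8×2761 + 21.1×3035 + (z_c − 32.9)×3227
Column B: 0.272×0 + 1.83×1028 + x×2101 + 8.18×2945 + (z_c − 0.272 − 10.01 − x)×3227
The z_c×3227 term appears on both sides and cancels. Collect the known terms of each column as K = Σ(ρt)_known − 3227 × (depth of known layers): K_A = 96618.3 − 3227×32.9 = −9550; K_B = 25971.34 − 3227×(0.272 + 10.01) = −7208.674.
Balance: K_A = K_B − x×(3227 − 2101), so x = (K_B − K_A)/(3227 − 2101) = 2341.33/1126 = 2.08 km.

2.08 km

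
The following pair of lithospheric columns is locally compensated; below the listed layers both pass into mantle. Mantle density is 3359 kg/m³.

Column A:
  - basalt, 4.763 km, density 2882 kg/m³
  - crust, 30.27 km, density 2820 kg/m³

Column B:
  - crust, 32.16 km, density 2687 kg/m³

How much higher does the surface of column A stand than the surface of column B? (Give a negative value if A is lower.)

For any compensation level in the mantle, the mantle terms cancel and isostasy reduces to e = (Σt_A − Σt_B) − (Σ(ρt)_A − Σ(ρt)_B) / ρ_m.
Σt_A = 35.033 km; Σt_B = 32.16 km; Σ(ρt)_A = 99088.366; Σ(ρt)_B = 86413.92 (in km·kg/m³).
e = (35.033 − 32.16) − (99088.366 − 86413.92) / 3359 = −0.9 km.

−0.9 km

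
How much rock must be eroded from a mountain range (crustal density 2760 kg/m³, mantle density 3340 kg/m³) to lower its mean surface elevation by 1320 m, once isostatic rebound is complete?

Net drop Δ = e − u = e − e ρ_c/ρ_m = e (ρ_m − ρ_c)/ρ_m.
e = Δ ρ_m/(ρ_m − ρ_c) = 1320 m × 3340/580 = 7600 m.

7600 m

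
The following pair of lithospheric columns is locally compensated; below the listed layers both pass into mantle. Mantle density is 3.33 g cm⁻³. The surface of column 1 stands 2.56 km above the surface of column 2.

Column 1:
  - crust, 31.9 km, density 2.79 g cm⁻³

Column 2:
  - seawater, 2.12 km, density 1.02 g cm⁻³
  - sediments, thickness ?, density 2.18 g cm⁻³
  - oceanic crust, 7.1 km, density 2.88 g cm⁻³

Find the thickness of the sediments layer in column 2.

Take the compensation level at the base of the deeper column (depth z_c below the surface of column 1) and equate Σ ρ_i t_i down to z_c; mantle fills any gap and the z_c terms cancel.
Column 1: 31.9×2.79 + (z_c − 31.9)×3.33
Column 2: 2.56×0 + 2.12×1.02 + x×2.18 + 7.1×2.88 + (z_c − 2.56 − 9.22 − x)×3.33
The z_c×3.33 term appears on both sides and cancels. Collect the known terms of each column as K = Σ(ρt)_known − 3.33 × (depth of known layers): K_1 = 89.001 − 3.33×31.9 = −17.226; K_2 = 22.6104 − 3.33×(2.56 + 9.22) = −16.617.
Balance: K_1 = K_2 − x×(3.33 − 2.18), so x = (K_2 − K_1)/(3.33 − 2.18) = 0.609/1.15 = 0.53 km.

0.53 km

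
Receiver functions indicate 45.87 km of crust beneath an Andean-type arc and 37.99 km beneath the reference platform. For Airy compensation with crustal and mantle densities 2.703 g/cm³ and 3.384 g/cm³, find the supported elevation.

Excess crust Δ = 45.87 km − 37.99 km = 7.88 km, split between elevation h and root r with h + r = Δ.
Airy balance ρ_c h = (ρ_m − ρ_c) r gives r = h ρ_c/(ρ_m − ρ_c), so h (1 + ρ_c/(ρ_m − ρ_c)) = Δ, i.e. h = Δ (ρ_m − ρ_c)/ρ_m.
h = 7.88 km × 0.681/3.384 = 1.59 km.

1.59 km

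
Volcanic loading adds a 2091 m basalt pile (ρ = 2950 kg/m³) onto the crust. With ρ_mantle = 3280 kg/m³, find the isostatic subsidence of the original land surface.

Subaerial loading: s = t ρ_load / ρ_m.
s = 2091 m × 2950/3280 = 1880 m.

1880 m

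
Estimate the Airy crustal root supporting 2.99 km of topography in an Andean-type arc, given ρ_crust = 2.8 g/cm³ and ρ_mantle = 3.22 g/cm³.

19.9 km

For local isostatic compensation: the weight of the topography is balanced by the buoyancy of the root, ρ_c h = (ρ_m − ρ_c) r.
r = h · ρ_c / (ρ_m − ρ_c) = 2.99 km × 2.8 / (3.22 − 2.8) = 19.9 km.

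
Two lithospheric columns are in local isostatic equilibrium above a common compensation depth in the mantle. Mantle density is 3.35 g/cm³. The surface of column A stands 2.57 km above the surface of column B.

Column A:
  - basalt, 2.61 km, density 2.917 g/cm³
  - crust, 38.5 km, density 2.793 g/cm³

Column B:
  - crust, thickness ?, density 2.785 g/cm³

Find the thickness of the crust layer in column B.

Take the compensation level at the base of the deeper column (depth z_c below the surface of column A) and equate Σ ρ_i t_i down to z_c; mantle fills any gap and the z_c terms cancel.
Column A: 2.61×2.917 + 38.5×2.793 + (z_c − 41.11)×3.35
Column B: 2.57×0 + x×2.785 + (z_c − 2.57 − 0 − x)×3.35
The z_c×3.35 term appears on both sides and cancels. Collect the known terms of each column as K = Σ(ρt)_known − 3.35 × (depth of known layers): K_A = 115.14387 − 3.35×41.11 = −22.57463; K_B = 0 − 3.35×(2.57 + 0) = −8.6095.
Balance: K_A = K_B − x×(3.35 − 2.785), so x = (K_B − K_A)/(3.35 − 2.785) = 13.9651/0.565 = 24.7 km.

24.7 km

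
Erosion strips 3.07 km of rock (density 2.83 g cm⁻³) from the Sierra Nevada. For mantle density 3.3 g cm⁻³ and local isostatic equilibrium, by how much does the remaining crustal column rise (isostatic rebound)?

Unloading: uplift u = e ρ_c/ρ_m = 3.07 km × 2.83/3.3 = 2.63 km.

2.63 km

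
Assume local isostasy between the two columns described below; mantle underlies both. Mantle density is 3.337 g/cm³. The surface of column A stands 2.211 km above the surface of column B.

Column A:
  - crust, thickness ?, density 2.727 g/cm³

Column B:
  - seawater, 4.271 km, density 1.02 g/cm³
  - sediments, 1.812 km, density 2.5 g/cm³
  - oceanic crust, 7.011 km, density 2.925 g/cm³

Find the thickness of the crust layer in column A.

Take the compensation level at the base of the deeper column (depth z_c below the surface of column A) and equate Σ ρ_i t_i down to z_c; mantle fills any gap and the z_c terms cancel.
Column A: x×2.727 + (z_c − 0 − x)×3.337
Column B: 2.211×0 + 4.271×1.02 + 1.812×2.5 + 7.011×2.925 + (z_c − 2.211 − 13.094)×3.337
The z_c×3.337 term appears on both sides and cancels. Collect the known terms of each column as K = Σ(ρt)_known − 3.337 × (depth of known layers): K_A = 0 − 3.337×0 = 0; K_B = 29.393595 − 3.337×(2.211 + 13.094) = −21.67919.
Balance: K_A − x×(3.337 − 2.727) = K_B, so x = (K_A − K_B)/(3.337 − 2.727) = 21.6792/0.61 = 35.5 km.

35.5 km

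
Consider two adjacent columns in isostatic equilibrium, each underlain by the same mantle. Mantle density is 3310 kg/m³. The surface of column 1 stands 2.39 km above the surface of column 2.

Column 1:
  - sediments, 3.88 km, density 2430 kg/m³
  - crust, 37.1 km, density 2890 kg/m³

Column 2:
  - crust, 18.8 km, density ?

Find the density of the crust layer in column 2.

Take the compensation level at the base of the deeper column (depth z_c below the surface of column 1) and equate Σ ρ_i t_i down to z_c; mantle fills any gap and the z_c terms cancel.
Column 1: 3.88×2430 + 37.1×2890 + (z_c − 40.98)×3310
Column 2: 2.39×0 + 18.8×ρ + (z_c − 2.39 − 18.8)×3310
The z_c×3310 term appears on both sides and cancels. Collect the known terms of each column as K = Σ(ρt)_known − 3310 × (depth of known layers): K_1 = 116647.4 − 3310×40.98 = −18996.4; K_2 = 0 − 3310×(2.39 + 18.8) = −70138.9.
Balance: K_1 = K_2 + 18.8×ρ, so ρ = (K_1 − K_2)/18.8 = 51142.5/18.8 = 2720 kg/m³.

2720 kg/m³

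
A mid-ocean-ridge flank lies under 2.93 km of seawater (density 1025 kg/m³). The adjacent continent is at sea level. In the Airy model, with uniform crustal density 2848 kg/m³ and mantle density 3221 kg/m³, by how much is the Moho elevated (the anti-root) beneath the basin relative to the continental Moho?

14.3 km

Equating mass per unit area of the two columns: replacing crust with seawater at the top is compensated by replacing crust with mantle at the base: d (ρ_c − ρ_w) = a (ρ_m − ρ_c).
a = d (ρ_c − ρ_w)/(ρ_m − ρ_c) = 2.93 km × 1823/373 = 14.3 km.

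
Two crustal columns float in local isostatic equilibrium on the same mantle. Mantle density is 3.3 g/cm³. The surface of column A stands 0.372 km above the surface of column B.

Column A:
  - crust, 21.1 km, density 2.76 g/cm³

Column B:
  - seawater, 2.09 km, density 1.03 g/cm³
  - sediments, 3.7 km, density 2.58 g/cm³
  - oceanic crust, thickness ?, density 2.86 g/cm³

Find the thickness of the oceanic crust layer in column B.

6.27 km

Take the compensation level at the base of the deeper column (depth z_c below the surface of column A) and equate Σ ρ_i t_i down to z_c; mantle fills any gap and the z_c terms cancel.
Column A: 21.1×2.76 + (z_c − 21.1)×3.3
Column B: 0.372×0 + 2.09×1.03 + 3.7×2.58 + x×2.86 + (z_c − 0.372 − 5.79 − x)×3.3
The z_c×3.3 term appears on both sides and cancels. Collect the known terms of each column as K = Σ(ρt)_known − 3.3 × (depth of known layers): K_A = 58.236 − 3.3×21.1 = −11.394; K_B = 11.6987 − 3.3×(0.372 + 5.79) = −8.6359.
Balance: K_A = K_B − x×(3.3 − 2.86), so x = (K_B − K_A)/(3.3 − 2.86) = 2.7581/0.44 = 6.27 km.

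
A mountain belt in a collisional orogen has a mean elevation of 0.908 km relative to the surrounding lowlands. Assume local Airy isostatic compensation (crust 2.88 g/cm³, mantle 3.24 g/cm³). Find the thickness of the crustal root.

7.26 km

In Airy isostatic equilibrium: the weight of the topography is balanced by the buoyancy of the root, ρ_c h = (ρ_m − ρ_c) r.
r = h · ρ_c / (ρ_m − ρ_c) = 0.908 km × 2.88 / (3.24 − 2.88) = 7.26 km.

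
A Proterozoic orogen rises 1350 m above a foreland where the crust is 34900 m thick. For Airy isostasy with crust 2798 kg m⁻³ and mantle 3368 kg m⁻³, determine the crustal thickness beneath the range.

42900 m

Root depth r = h ρ_c / (ρ_m − ρ_c) = 1350 m × 2798 / 570 = 6627 m.
Total thickness = T + h + r = 34900 m + 1350 m + 6627 m = 42900 m.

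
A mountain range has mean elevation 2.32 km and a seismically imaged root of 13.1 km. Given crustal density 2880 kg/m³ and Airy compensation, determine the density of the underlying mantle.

3390 kg/m³

Airy balance: ρ_c h = (ρ_m − ρ_c) r → ρ_m = ρ_c (1 + h/r).
ρ_m = 2880 × (1 + 2.32 km/13.1 km) = 3390 kg/m³.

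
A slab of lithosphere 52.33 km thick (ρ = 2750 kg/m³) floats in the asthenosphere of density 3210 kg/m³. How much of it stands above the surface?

7.5 km

Floating equilibrium: submerged depth d = t ρ_obj/ρ_fluid = 52.33 km × 2750/3210 = 44.83 km.
Freeboard = t − d = 52.33 km − 44.83 km = 7.5 km.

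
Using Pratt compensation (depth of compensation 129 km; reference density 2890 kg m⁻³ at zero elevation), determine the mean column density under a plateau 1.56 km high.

2860 kg m⁻³

Pratt balance: ρ_ref D = ρ (D + h).
ρ = ρ_ref D/(D + h) = 2890 × 129 km/(129 km + 1.56 km) = 2860 kg m⁻³.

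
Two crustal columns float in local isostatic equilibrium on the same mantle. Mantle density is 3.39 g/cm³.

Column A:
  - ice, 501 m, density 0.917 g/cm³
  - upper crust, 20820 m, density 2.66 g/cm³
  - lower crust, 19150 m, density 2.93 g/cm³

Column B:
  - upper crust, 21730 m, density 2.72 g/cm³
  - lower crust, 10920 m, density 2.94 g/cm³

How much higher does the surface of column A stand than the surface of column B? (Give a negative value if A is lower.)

1700 m

For any compensation level in the mantle, the mantle terms cancel and isostasy reduces to e = (Σt_A − Σt_B) − (Σ(ρt)_A − Σ(ρt)_B) / ρ_m.
Σt_A = 40471 m; Σt_B = 32650 m; Σ(ρt)_A = 111950.117; Σ(ρt)_B = 91210.4 (in m·g/cm³).
e = (40471 − 32650) − (111950.117 − 91210.4) / 3.39 = 1700 m.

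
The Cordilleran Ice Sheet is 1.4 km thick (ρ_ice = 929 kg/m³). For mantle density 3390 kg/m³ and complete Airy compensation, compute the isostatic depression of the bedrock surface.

For local isostatic compensation: the ice load ρ_ice t is balanced by mantle displaced below, ρ_m s.
s = t ρ_ice / ρ_m = 1.4 km × 929/3390 = 0.384 km.

0.384 km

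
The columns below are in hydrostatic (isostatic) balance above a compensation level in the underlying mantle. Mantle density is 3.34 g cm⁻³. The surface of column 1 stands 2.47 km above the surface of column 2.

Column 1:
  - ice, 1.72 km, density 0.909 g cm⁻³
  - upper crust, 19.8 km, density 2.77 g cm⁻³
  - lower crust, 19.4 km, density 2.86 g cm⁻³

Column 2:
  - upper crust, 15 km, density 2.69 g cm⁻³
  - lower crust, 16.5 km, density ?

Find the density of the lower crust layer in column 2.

Take the compensation level at the base of the deeper column (depth z_c below the surface of column 1) and equate Σ ρ_i t_i down to z_c; mantle fills any gap and the z_c terms cancel.
Column 1: 1.72×0.909 + 19.8×2.77 + 19.4×2.86 + (z_c − 40.92)×3.34
Column 2: 2.47×0 + 15×2.69 + 16.5×ρ + (z_c − 2.47 − 31.5)×3.34
The z_c×3.34 term appears on both sides and cancels. Collect the known terms of each column as K = Σ(ρt)_known − 3.34 × (depth of known layers): K_1 = 111.89348 − 3.34×40.92 = −24.77932; K_2 = 40.35 − 3.34×(2.47 + 31.5) = −73.1098.
Balance: K_1 = K_2 + 16.5×ρ, so ρ = (K_1 − K_2)/16.5 = 48.3305/16.5 = 2.93 g cm⁻³.

2.93 g cm⁻³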